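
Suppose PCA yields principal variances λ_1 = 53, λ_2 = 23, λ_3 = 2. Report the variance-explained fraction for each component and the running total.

Step 1 — total variance = trace(Sigma) = Σ λ_i = 53 + 23 + 2 = 78.

Step 2 — fraction explained by component i = λ_i / Σ λ:
  PC1: 53/78 = 0.6795
  PC2: 23/78 = 0.2949
  PC3: 2/78 = 0.0256

Step 3 — cumulative fraction after k components = (λ_1 + ... + λ_k) / Σ λ:
  k = 1: 53/78 = 0.6795
  k = 2: (53 + 23)/78 = 76/78 = 0.9744
  k = 3: (53 + 23 + 2)/78 = 78/78 = 1

Summary (fraction, with percent):

explained: PC1 0.6795 (67.95%), PC2 0.2949 (29.49%), PC3 0.0256 (2.56%);  cumulative: 0.6795, 0.9744, 1


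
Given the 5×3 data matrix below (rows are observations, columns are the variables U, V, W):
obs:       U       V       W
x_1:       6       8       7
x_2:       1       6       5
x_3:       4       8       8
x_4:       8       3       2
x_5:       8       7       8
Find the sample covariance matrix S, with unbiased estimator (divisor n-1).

Step 1 — column means:
  mean(U) = (6 + 1 + 4 + 8 + 8) / 5 = 27/5 = 5.4
  mean(V) = (8 + 6 + 8 + 3 + 7) / 5 = 32/5 = 6.4
  mean(W) = (7 + 5 + 8 + 2 + 8) / 5 = 30/5 = 6

Step 2 — sample covariance S[i,j] = (1/(n-1)) · Σ_k (x_{k,i} - mean_i) · (x_{k,j} - mean_j), with n-1 = 4.
  S[U,U] = ((0.6)·(0.6) + (-4.4)·(-4.4) + (-1.4)·(-1.4) + (2.6)·(2.6) + (2.6)·(2.6)) / 4 = 35.2/4 = 8.8
  S[U,V] = ((0.6)·(1.6) + (-4.4)·(-0.4) + (-1.4)·(1.6) + (2.6)·(-3.4) + (2.6)·(0.6)) / 4 = -6.8/4 = -1.7
  S[U,W] = ((0.6)·(1) + (-4.4)·(-1) + (-1.4)·(2) + (2.6)·(-4) + (2.6)·(2)) / 4 = -3/4 = -0.75
  S[V,V] = ((1.6)·(1.6) + (-0.4)·(-0.4) + (1.6)·(1.6) + (-3.4)·(-3.4) + (0.6)·(0.6)) / 4 = 17.2/4 = 4.3
  S[V,W] = ((1.6)·(1) + (-0.4)·(-1) + (1.6)·(2) + (-3.4)·(-4) + (0.6)·(2)) / 4 = 20/4 = 5
  S[W,W] = ((1)·(1) + (-1)·(-1) + (2)·(2) + (-4)·(-4) + (2)·(2)) / 4 = 26/4 = 6.5

S is symmetric (S[j,i] = S[i,j]). Assembling:

S = [[8.8, -1.7, -0.75],
 [-1.7, 4.3, 5],
 [-0.75, 5, 6.5]]


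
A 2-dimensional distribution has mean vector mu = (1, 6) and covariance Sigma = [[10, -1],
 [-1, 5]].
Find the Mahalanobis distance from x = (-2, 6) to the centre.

Step 1 — centre the observation: (x - mu) = (-3, 0).

Step 2 — invert Sigma. det(Sigma) = 10·5 - (-1)² = 49.
  Sigma^{-1} = (1/det) · [[d, -b], [-b, a]] = [[0.102, 0.0204],
 [0.0204, 0.2041]].

Step 3 — form the quadratic (x - mu)^T · Sigma^{-1} · (x - mu):
  Sigma^{-1} · (x - mu) = (-0.3061, -0.0612).
  (x - mu)^T · [Sigma^{-1} · (x - mu)] = (-3)·(-0.3061) + (0)·(-0.0612) = 0.9184.

Step 4 — take square root: d = √(0.9184) ≈ 0.9583.

d(x, mu) = √(0.9184) ≈ 0.9583


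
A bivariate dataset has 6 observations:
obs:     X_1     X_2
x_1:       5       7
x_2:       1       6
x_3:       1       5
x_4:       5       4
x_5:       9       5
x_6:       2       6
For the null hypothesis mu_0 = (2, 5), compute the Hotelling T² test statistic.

Step 1 — sample mean vector:
  mean(X_1) = (5 + 1 + 1 + 5 + 9 + 2) / 6 = 23/6 = 3.8333
  mean(X_2) = (7 + 6 + 5 + 4 + 5 + 6) / 6 = 33/6 = 5.5
  x̄ = (3.8333, 5.5),  deviation x̄ - mu_0 = (3.8333, 5.5) - (2, 5) = (1.8333, 0.5).

Step 2 — sample covariance matrix, S[i,j] = (1/(n-1)) · Σ_k (x_{k,i} - mean_i) · (x_{k,j} - mean_j), divisor n-1 = 5:
  S[X_1,X_1] = ((1.1667)·(1.1667) + (-2.8333)·(-2.8333) + (-2.8333)·(-2.8333) + (1.1667)·(1.1667) + (5.1667)·(5.1667) + (-1.8333)·(-1.8333)) / 5 = 48.8333/5 = 9.7667
  S[X_1,X_2] = ((1.1667)·(1.5) + (-2.8333)·(0.5) + (-2.8333)·(-0.5) + (1.1667)·(-1.5) + (5.1667)·(-0.5) + (-1.8333)·(0.5)) / 5 = -3.5/5 = -0.7
  S[X_2,X_2] = ((1.5)·(1.5) + (0.5)·(0.5) + (-0.5)·(-0.5) + (-1.5)·(-1.5) + (-0.5)·(-0.5) + (0.5)·(0.5)) / 5 = 5.5/5 = 1.1
  S = [[9.7667, -0.7],
 [-0.7, 1.1]].

Step 3 — invert S. det(S) = 9.7667·1.1 - (-0.7)² = 10.2533.
  S^{-1} = (1/det) · [[d, -b], [-b, a]] = [[0.1073, 0.0683],
 [0.0683, 0.9525]].

Step 4 — quadratic form (x̄ - mu_0)^T · S^{-1} · (x̄ - mu_0):
  S^{-1} · (x̄ - mu_0) = (0.2308, 0.6014),
  (x̄ - mu_0)^T · [...] = (1.8333)·(0.2308) + (0.5)·(0.6014) = 0.7239.

Step 5 — scale by n: T² = 6 · 0.7239 = 4.3433.

T² ≈ 4.3433


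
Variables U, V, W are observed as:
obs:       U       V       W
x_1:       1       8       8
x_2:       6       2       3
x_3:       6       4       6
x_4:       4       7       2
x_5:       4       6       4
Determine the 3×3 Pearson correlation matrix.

Step 1 — column means:
  mean(U) = (1 + 6 + 6 + 4 + 4) / 5 = 21/5 = 4.2
  mean(V) = (8 + 2 + 4 + 7 + 6) / 5 = 27/5 = 5.4
  mean(W) = (8 + 3 + 6 + 2 + 4) / 5 = 23/5 = 4.6

Step 2 — sample variances and covariances s[i,j] = (1/(n-1)) · Σ_k (x_{k,i} - mean_i) · (x_{k,j} - mean_j), with n-1 = 4:
  s[U,U] = ((-3.2)·(-3.2) + (1.8)·(1.8) + (1.8)·(1.8) + (-0.2)·(-0.2) + (-0.2)·(-0.2)) / 4 = 16.8/4 = 4.2
  s[U,V] = ((-3.2)·(2.6) + (1.8)·(-3.4) + (1.8)·(-1.4) + (-0.2)·(1.6) + (-0.2)·(0.6)) / 4 = -17.4/4 = -4.35
  s[U,W] = ((-3.2)·(3.4) + (1.8)·(-1.6) + (1.8)·(1.4) + (-0.2)·(-2.6) + (-0.2)·(-0.6)) / 4 = -10.6/4 = -2.65
  s[V,V] = ((2.6)·(2.6) + (-3.4)·(-3.4) + (-1.4)·(-1.4) + (1.6)·(1.6) + (0.6)·(0.6)) / 4 = 23.2/4 = 5.8
  s[V,W] = ((2.6)·(3.4) + (-3.4)·(-1.6) + (-1.4)·(1.4) + (1.6)·(-2.6) + (0.6)·(-0.6)) / 4 = 7.8/4 = 1.95
  s[W,W] = ((3.4)·(3.4) + (-1.6)·(-1.6) + (1.4)·(1.4) + (-2.6)·(-2.6) + (-0.6)·(-0.6)) / 4 = 23.2/4 = 5.8
  Sample standard deviations s_i = √(s[i,i]):
  s(U) = √(4.2) = 2.0494
  s(V) = √(5.8) = 2.4083
  s(W) = √(5.8) = 2.4083

Step 3 — r_{ij} = s_{ij} / (s_i · s_j):
  r[U,U] = 1 (diagonal).
  r[U,V] = -4.35 / (2.0494 · 2.4083) = -4.35 / 4.9356 = -0.8814
  r[U,W] = -2.65 / (2.0494 · 2.4083) = -2.65 / 4.9356 = -0.5369
  r[V,V] = 1 (diagonal).
  r[V,W] = 1.95 / (2.4083 · 2.4083) = 1.95 / 5.8 = 0.3362
  r[W,W] = 1 (diagonal).

R is symmetric with unit diagonal. Assembling:

R = [[1, -0.8814, -0.5369],
 [-0.8814, 1, 0.3362],
 [-0.5369, 0.3362, 1]]


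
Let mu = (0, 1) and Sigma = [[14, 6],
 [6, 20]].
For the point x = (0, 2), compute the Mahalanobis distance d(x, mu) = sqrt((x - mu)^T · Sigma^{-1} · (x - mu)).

Step 1 — centre the observation: (x - mu) = (0, 1).

Step 2 — invert Sigma. det(Sigma) = 14·20 - (6)² = 244.
  Sigma^{-1} = (1/det) · [[d, -b], [-b, a]] = [[0.082, -0.0246],
 [-0.0246, 0.0574]].

Step 3 — form the quadratic (x - mu)^T · Sigma^{-1} · (x - mu):
  Sigma^{-1} · (x - mu) = (-0.0246, 0.0574).
  (x - mu)^T · [Sigma^{-1} · (x - mu)] = (0)·(-0.0246) + (1)·(0.0574) = 0.0574.

Step 4 — take square root: d = √(0.0574) ≈ 0.2395.

d(x, mu) = √(0.0574) ≈ 0.2395


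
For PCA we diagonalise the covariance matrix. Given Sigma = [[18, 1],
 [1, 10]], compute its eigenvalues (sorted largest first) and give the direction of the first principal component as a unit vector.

Step 1 — characteristic polynomial of 2×2 Sigma:
  det(Sigma - λI) = λ² - trace · λ + det = 0.
  trace = 18 + 10 = 28, det = 18·10 - (1)² = 179.
Step 2 — discriminant:
  Δ = trace² - 4·det = 784 - 716 = 68.
Step 3 — eigenvalues:
  λ = (trace ± √Δ)/2 = (28 ± 8.2462)/2,
  λ_1 = 18.1231,  λ_2 = 9.8769.

Step 4 — unit eigenvector for λ_1: solve (Sigma - λ_1 I)v = 0. First row:
  (18 - 18.1231)·v_x + (1)·v_y = 0, i.e. (-0.1231)·v_x + (1)·v_y = 0,
  so v ∝ (b, λ_1 - a) = (1, 0.1231) = u.
  ||u|| = √((1)² + (0.1231)²) = √(1.0152) ≈ 1.0075,
  v_1 = u/||u|| ≈ (0.9925, 0.1222) (||v_1|| = 1).

λ_1 = 18.1231,  λ_2 = 9.8769;  v_1 ≈ (0.9925, 0.1222)


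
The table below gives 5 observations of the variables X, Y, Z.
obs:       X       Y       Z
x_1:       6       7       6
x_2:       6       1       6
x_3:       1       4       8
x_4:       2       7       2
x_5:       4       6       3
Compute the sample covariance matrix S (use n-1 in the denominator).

Step 1 — column means:
  mean(X) = (6 + 6 + 1 + 2 + 4) / 5 = 19/5 = 3.8
  mean(Y) = (7 + 1 + 4 + 7 + 6) / 5 = 25/5 = 5
  mean(Z) = (6 + 6 + 8 + 2 + 3) / 5 = 25/5 = 5

Step 2 — sample covariance S[i,j] = (1/(n-1)) · Σ_k (x_{k,i} - mean_i) · (x_{k,j} - mean_j), with n-1 = 4.
  S[X,X] = ((2.2)·(2.2) + (2.2)·(2.2) + (-2.8)·(-2.8) + (-1.8)·(-1.8) + (0.2)·(0.2)) / 4 = 20.8/4 = 5.2
  S[X,Y] = ((2.2)·(2) + (2.2)·(-4) + (-2.8)·(-1) + (-1.8)·(2) + (0.2)·(1)) / 4 = -5/4 = -1.25
  S[X,Z] = ((2.2)·(1) + (2.2)·(1) + (-2.8)·(3) + (-1.8)·(-3) + (0.2)·(-2)) / 4 = 1/4 = 0.25
  S[Y,Y] = ((2)·(2) + (-4)·(-4) + (-1)·(-1) + (2)·(2) + (1)·(1)) / 4 = 26/4 = 6.5
  S[Y,Z] = ((2)·(1) + (-4)·(1) + (-1)·(3) + (2)·(-3) + (1)·(-2)) / 4 = -13/4 = -3.25
  S[Z,Z] = ((1)·(1) + (1)·(1) + (3)·(3) + (-3)·(-3) + (-2)·(-2)) / 4 = 24/4 = 6

S is symmetric (S[j,i] = S[i,j]). Assembling:

S = [[5.2, -1.25, 0.25],
 [-1.25, 6.5, -3.25],
 [0.25, -3.25, 6]]


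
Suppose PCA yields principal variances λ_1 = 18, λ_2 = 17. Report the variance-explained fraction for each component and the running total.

Step 1 — total variance = trace(Sigma) = Σ λ_i = 18 + 17 = 35.

Step 2 — fraction explained by component i = λ_i / Σ λ:
  PC1: 18/35 = 0.5143
  PC2: 17/35 = 0.4857

Step 3 — cumulative fraction after k components = (λ_1 + ... + λ_k) / Σ λ:
  k = 1: 18/35 = 0.5143
  k = 2: (18 + 17)/35 = 35/35 = 1

Summary (fraction, with percent):

explained: PC1 0.5143 (51.43%), PC2 0.4857 (48.57%);  cumulative: 0.5143, 1


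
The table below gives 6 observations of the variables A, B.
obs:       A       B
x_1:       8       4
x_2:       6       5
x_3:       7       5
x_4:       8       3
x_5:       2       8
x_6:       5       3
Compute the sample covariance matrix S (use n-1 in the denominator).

Step 1 — column means:
  mean(A) = (8 + 6 + 7 + 8 + 2 + 5) / 6 = 36/6 = 6
  mean(B) = (4 + 5 + 5 + 3 + 8 + 3) / 6 = 28/6 = 4.6667

Step 2 — sample covariance S[i,j] = (1/(n-1)) · Σ_k (x_{k,i} - mean_i) · (x_{k,j} - mean_j), with n-1 = 5.
  S[A,A] = ((2)·(2) + (0)·(0) + (1)·(1) + (2)·(2) + (-4)·(-4) + (-1)·(-1)) / 5 = 26/5 = 5.2
  S[A,B] = ((2)·(-0.6667) + (0)·(0.3333) + (1)·(0.3333) + (2)·(-1.6667) + (-4)·(3.3333) + (-1)·(-1.6667)) / 5 = -16/5 = -3.2
  S[B,B] = ((-0.6667)·(-0.6667) + (0.3333)·(0.3333) + (0.3333)·(0.3333) + (-1.6667)·(-1.6667) + (3.3333)·(3.3333) + (-1.6667)·(-1.6667)) / 5 = 17.3333/5 = 3.4667

S is symmetric (S[j,i] = S[i,j]). Assembling:

S = [[5.2, -3.2],
 [-3.2, 3.4667]]


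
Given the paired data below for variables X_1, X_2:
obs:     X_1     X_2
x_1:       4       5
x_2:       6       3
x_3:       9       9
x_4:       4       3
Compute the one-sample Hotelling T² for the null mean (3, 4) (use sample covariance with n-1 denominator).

Step 1 — sample mean vector:
  mean(X_1) = (4 + 6 + 9 + 4) / 4 = 23/4 = 5.75
  mean(X_2) = (5 + 3 + 9 + 3) / 4 = 20/4 = 5
  x̄ = (5.75, 5),  deviation x̄ - mu_0 = (5.75, 5) - (3, 4) = (2.75, 1).

Step 2 — sample covariance matrix, S[i,j] = (1/(n-1)) · Σ_k (x_{k,i} - mean_i) · (x_{k,j} - mean_j), divisor n-1 = 3:
  S[X_1,X_1] = ((-1.75)·(-1.75) + (0.25)·(0.25) + (3.25)·(3.25) + (-1.75)·(-1.75)) / 3 = 16.75/3 = 5.5833
  S[X_1,X_2] = ((-1.75)·(0) + (0.25)·(-2) + (3.25)·(4) + (-1.75)·(-2)) / 3 = 16/3 = 5.3333
  S[X_2,X_2] = ((0)·(0) + (-2)·(-2) + (4)·(4) + (-2)·(-2)) / 3 = 24/3 = 8
  S = [[5.5833, 5.3333],
 [5.3333, 8]].

Step 3 — invert S. det(S) = 5.5833·8 - (5.3333)² = 16.2222.
  S^{-1} = (1/det) · [[d, -b], [-b, a]] = [[0.4932, -0.3288],
 [-0.3288, 0.3442]].

Step 4 — quadratic form (x̄ - mu_0)^T · S^{-1} · (x̄ - mu_0):
  S^{-1} · (x̄ - mu_0) = (1.0274, -0.5599),
  (x̄ - mu_0)^T · [...] = (2.75)·(1.0274) + (1)·(-0.5599) = 2.2654.

Step 5 — scale by n: T² = 4 · 2.2654 = 9.0616.

T² ≈ 9.0616


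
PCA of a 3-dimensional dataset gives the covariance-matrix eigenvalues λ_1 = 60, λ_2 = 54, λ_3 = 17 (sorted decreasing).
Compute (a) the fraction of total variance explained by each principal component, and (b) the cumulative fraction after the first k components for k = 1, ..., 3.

Step 1 — total variance = trace(Sigma) = Σ λ_i = 60 + 54 + 17 = 131.

Step 2 — fraction explained by component i = λ_i / Σ λ:
  PC1: 60/131 = 0.458
  PC2: 54/131 = 0.4122
  PC3: 17/131 = 0.1298

Step 3 — cumulative fraction after k components = (λ_1 + ... + λ_k) / Σ λ:
  k = 1: 60/131 = 0.458
  k = 2: (60 + 54)/131 = 114/131 = 0.8702
  k = 3: (60 + 54 + 17)/131 = 131/131 = 1

Summary (fraction, with percent):

explained: PC1 0.458 (45.8%), PC2 0.4122 (41.22%), PC3 0.1298 (12.98%);  cumulative: 0.458, 0.8702, 1


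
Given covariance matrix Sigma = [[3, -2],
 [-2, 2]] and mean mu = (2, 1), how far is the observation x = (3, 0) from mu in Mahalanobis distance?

Step 1 — centre the observation: (x - mu) = (1, -1).

Step 2 — invert Sigma. det(Sigma) = 3·2 - (-2)² = 2.
  Sigma^{-1} = (1/det) · [[d, -b], [-b, a]] = [[1, 1],
 [1, 1.5]].

Step 3 — form the quadratic (x - mu)^T · Sigma^{-1} · (x - mu):
  Sigma^{-1} · (x - mu) = (0, -0.5).
  (x - mu)^T · [Sigma^{-1} · (x - mu)] = (1)·(0) + (-1)·(-0.5) = 0.5.

Step 4 — take square root: d = √(0.5) ≈ 0.7071.

d(x, mu) = √(0.5) ≈ 0.7071


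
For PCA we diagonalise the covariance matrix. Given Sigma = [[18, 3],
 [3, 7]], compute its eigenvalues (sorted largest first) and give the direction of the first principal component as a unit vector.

Step 1 — characteristic polynomial of 2×2 Sigma:
  det(Sigma - λI) = λ² - trace · λ + det = 0.
  trace = 18 + 7 = 25, det = 18·7 - (3)² = 117.
Step 2 — discriminant:
  Δ = trace² - 4·det = 625 - 468 = 157.
Step 3 — eigenvalues:
  λ = (trace ± √Δ)/2 = (25 ± 12.53)/2,
  λ_1 = 18.765,  λ_2 = 6.235.

Step 4 — unit eigenvector for λ_1: solve (Sigma - λ_1 I)v = 0. First row:
  (18 - 18.765)·v_x + (3)·v_y = 0, i.e. (-0.765)·v_x + (3)·v_y = 0,
  so v ∝ (b, λ_1 - a) = (3, 0.765) = u.
  ||u|| = √((3)² + (0.765)²) = √(9.5852) ≈ 3.096,
  v_1 = u/||u|| ≈ (0.969, 0.2471) (||v_1|| = 1).

λ_1 = 18.765,  λ_2 = 6.235;  v_1 ≈ (0.969, 0.2471)


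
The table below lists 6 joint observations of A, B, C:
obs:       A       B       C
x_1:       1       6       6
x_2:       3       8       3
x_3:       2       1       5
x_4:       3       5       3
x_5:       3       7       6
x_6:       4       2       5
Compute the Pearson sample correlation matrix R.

Step 1 — column means:
  mean(A) = (1 + 3 + 2 + 3 + 3 + 4) / 6 = 16/6 = 2.6667
  mean(B) = (6 + 8 + 1 + 5 + 7 + 2) / 6 = 29/6 = 4.8333
  mean(C) = (6 + 3 + 5 + 3 + 6 + 5) / 6 = 28/6 = 4.6667

Step 2 — sample variances and covariances s[i,j] = (1/(n-1)) · Σ_k (x_{k,i} - mean_i) · (x_{k,j} - mean_j), with n-1 = 5:
  s[A,A] = ((-1.6667)·(-1.6667) + (0.3333)·(0.3333) + (-0.6667)·(-0.6667) + (0.3333)·(0.3333) + (0.3333)·(0.3333) + (1.3333)·(1.3333)) / 5 = 5.3333/5 = 1.0667
  s[A,B] = ((-1.6667)·(1.1667) + (0.3333)·(3.1667) + (-0.6667)·(-3.8333) + (0.3333)·(0.1667) + (0.3333)·(2.1667) + (1.3333)·(-2.8333)) / 5 = -1.3333/5 = -0.2667
  s[A,C] = ((-1.6667)·(1.3333) + (0.3333)·(-1.6667) + (-0.6667)·(0.3333) + (0.3333)·(-1.6667) + (0.3333)·(1.3333) + (1.3333)·(0.3333)) / 5 = -2.6667/5 = -0.5333
  s[B,B] = ((1.1667)·(1.1667) + (3.1667)·(3.1667) + (-3.8333)·(-3.8333) + (0.1667)·(0.1667) + (2.1667)·(2.1667) + (-2.8333)·(-2.8333)) / 5 = 38.8333/5 = 7.7667
  s[B,C] = ((1.1667)·(1.3333) + (3.1667)·(-1.6667) + (-3.8333)·(0.3333) + (0.1667)·(-1.6667) + (2.1667)·(1.3333) + (-2.8333)·(0.3333)) / 5 = -3.3333/5 = -0.6667
  s[C,C] = ((1.3333)·(1.3333) + (-1.6667)·(-1.6667) + (0.3333)·(0.3333) + (-1.6667)·(-1.6667) + (1.3333)·(1.3333) + (0.3333)·(0.3333)) / 5 = 9.3333/5 = 1.8667
  Sample standard deviations s_i = √(s[i,i]):
  s(A) = √(1.0667) = 1.0328
  s(B) = √(7.7667) = 2.7869
  s(C) = √(1.8667) = 1.3663

Step 3 — r_{ij} = s_{ij} / (s_i · s_j):
  r[A,A] = 1 (diagonal).
  r[A,B] = -0.2667 / (1.0328 · 2.7869) = -0.2667 / 2.8783 = -0.0926
  r[A,C] = -0.5333 / (1.0328 · 1.3663) = -0.5333 / 1.4111 = -0.378
  r[B,B] = 1 (diagonal).
  r[B,C] = -0.6667 / (2.7869 · 1.3663) = -0.6667 / 3.8076 = -0.1751
  r[C,C] = 1 (diagonal).

R is symmetric with unit diagonal. Assembling:

R = [[1, -0.0926, -0.378],
 [-0.0926, 1, -0.1751],
 [-0.378, -0.1751, 1]]


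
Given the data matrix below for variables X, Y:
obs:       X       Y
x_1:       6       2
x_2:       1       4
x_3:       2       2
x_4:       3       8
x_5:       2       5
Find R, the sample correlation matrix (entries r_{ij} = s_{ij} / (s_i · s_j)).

Step 1 — column means:
  mean(X) = (6 + 1 + 2 + 3 + 2) / 5 = 14/5 = 2.8
  mean(Y) = (2 + 4 + 2 + 8 + 5) / 5 = 21/5 = 4.2

Step 2 — sample variances and covariances s[i,j] = (1/(n-1)) · Σ_k (x_{k,i} - mean_i) · (x_{k,j} - mean_j), with n-1 = 4:
  s[X,X] = ((3.2)·(3.2) + (-1.8)·(-1.8) + (-0.8)·(-0.8) + (0.2)·(0.2) + (-0.8)·(-0.8)) / 4 = 14.8/4 = 3.7
  s[X,Y] = ((3.2)·(-2.2) + (-1.8)·(-0.2) + (-0.8)·(-2.2) + (0.2)·(3.8) + (-0.8)·(0.8)) / 4 = -4.8/4 = -1.2
  s[Y,Y] = ((-2.2)·(-2.2) + (-0.2)·(-0.2) + (-2.2)·(-2.2) + (3.8)·(3.8) + (0.8)·(0.8)) / 4 = 24.8/4 = 6.2
  Sample standard deviations s_i = √(s[i,i]):
  s(X) = √(3.7) = 1.9235
  s(Y) = √(6.2) = 2.49

Step 3 — r_{ij} = s_{ij} / (s_i · s_j):
  r[X,X] = 1 (diagonal).
  r[X,Y] = -1.2 / (1.9235 · 2.49) = -1.2 / 4.7896 = -0.2505
  r[Y,Y] = 1 (diagonal).

R is symmetric with unit diagonal. Assembling:

R = [[1, -0.2505],
 [-0.2505, 1]]


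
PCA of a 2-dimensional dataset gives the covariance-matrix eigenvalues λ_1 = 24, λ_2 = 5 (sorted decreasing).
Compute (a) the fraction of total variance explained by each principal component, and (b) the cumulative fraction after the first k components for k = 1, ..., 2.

Step 1 — total variance = trace(Sigma) = Σ λ_i = 24 + 5 = 29.

Step 2 — fraction explained by component i = λ_i / Σ λ:
  PC1: 24/29 = 0.8276
  PC2: 5/29 = 0.1724

Step 3 — cumulative fraction after k components = (λ_1 + ... + λ_k) / Σ λ:
  k = 1: 24/29 = 0.8276
  k = 2: (24 + 5)/29 = 29/29 = 1

Summary (fraction, with percent):

explained: PC1 0.8276 (82.76%), PC2 0.1724 (17.24%);  cumulative: 0.8276, 1


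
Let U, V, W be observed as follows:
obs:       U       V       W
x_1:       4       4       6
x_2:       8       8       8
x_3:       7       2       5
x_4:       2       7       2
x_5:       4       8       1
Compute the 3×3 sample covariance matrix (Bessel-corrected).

Step 1 — column means:
  mean(U) = (4 + 8 + 7 + 2 + 4) / 5 = 25/5 = 5
  mean(V) = (4 + 8 + 2 + 7 + 8) / 5 = 29/5 = 5.8
  mean(W) = (6 + 8 + 5 + 2 + 1) / 5 = 22/5 = 4.4

Step 2 — sample covariance S[i,j] = (1/(n-1)) · Σ_k (x_{k,i} - mean_i) · (x_{k,j} - mean_j), with n-1 = 4.
  S[U,U] = ((-1)·(-1) + (3)·(3) + (2)·(2) + (-3)·(-3) + (-1)·(-1)) / 4 = 24/4 = 6
  S[U,V] = ((-1)·(-1.8) + (3)·(2.2) + (2)·(-3.8) + (-3)·(1.2) + (-1)·(2.2)) / 4 = -5/4 = -1.25
  S[U,W] = ((-1)·(1.6) + (3)·(3.6) + (2)·(0.6) + (-3)·(-2.4) + (-1)·(-3.4)) / 4 = 21/4 = 5.25
  S[V,V] = ((-1.8)·(-1.8) + (2.2)·(2.2) + (-3.8)·(-3.8) + (1.2)·(1.2) + (2.2)·(2.2)) / 4 = 28.8/4 = 7.2
  S[V,W] = ((-1.8)·(1.6) + (2.2)·(3.6) + (-3.8)·(0.6) + (1.2)·(-2.4) + (2.2)·(-3.4)) / 4 = -7.6/4 = -1.9
  S[W,W] = ((1.6)·(1.6) + (3.6)·(3.6) + (0.6)·(0.6) + (-2.4)·(-2.4) + (-3.4)·(-3.4)) / 4 = 33.2/4 = 8.3

S is symmetric (S[j,i] = S[i,j]). Assembling:

S = [[6, -1.25, 5.25],
 [-1.25, 7.2, -1.9],
 [5.25, -1.9, 8.3]]


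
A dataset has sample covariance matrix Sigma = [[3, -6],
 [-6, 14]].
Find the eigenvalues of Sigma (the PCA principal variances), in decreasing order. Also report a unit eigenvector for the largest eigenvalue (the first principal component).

Step 1 — characteristic polynomial of 2×2 Sigma:
  det(Sigma - λI) = λ² - trace · λ + det = 0.
  trace = 3 + 14 = 17, det = 3·14 - (-6)² = 6.
Step 2 — discriminant:
  Δ = trace² - 4·det = 289 - 24 = 265.
Step 3 — eigenvalues:
  λ = (trace ± √Δ)/2 = (17 ± 16.2788)/2,
  λ_1 = 16.6394,  λ_2 = 0.3606.

Step 4 — unit eigenvector for λ_1: solve (Sigma - λ_1 I)v = 0. First row:
  (3 - 16.6394)·v_x + (-6)·v_y = 0, i.e. (-13.6394)·v_x + (-6)·v_y = 0,
  so v ∝ (b, λ_1 - a) = (-6, 13.6394); multiply by -1 so the first entry is positive: u = (6, -13.6394).
  ||u|| = √((6)² + (-13.6394)²) = √(222.0335) ≈ 14.9008,
  v_1 = u/||u|| ≈ (0.4027, -0.9153) (||v_1|| = 1).

λ_1 = 16.6394,  λ_2 = 0.3606;  v_1 ≈ (0.4027, -0.9153)


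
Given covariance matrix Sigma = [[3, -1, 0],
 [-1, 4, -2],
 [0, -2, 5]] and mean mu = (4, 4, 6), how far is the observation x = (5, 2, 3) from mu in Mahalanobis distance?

Step 1 — centre the observation: (x - mu) = (1, -2, -3).

Step 2 — invert Sigma (cofactor / det for 3×3, or solve directly):
  Sigma^{-1} = [[0.3721, 0.1163, 0.0465],
 [0.1163, 0.3488, 0.1395],
 [0.0465, 0.1395, 0.2558]].

Step 3 — form the quadratic (x - mu)^T · Sigma^{-1} · (x - mu):
  Sigma^{-1} · (x - mu) = (0, -1, -1).
  (x - mu)^T · [Sigma^{-1} · (x - mu)] = (1)·(0) + (-2)·(-1) + (-3)·(-1) = 5.

Step 4 — take square root: d = √(5) ≈ 2.2361.

d(x, mu) = √(5) ≈ 2.2361


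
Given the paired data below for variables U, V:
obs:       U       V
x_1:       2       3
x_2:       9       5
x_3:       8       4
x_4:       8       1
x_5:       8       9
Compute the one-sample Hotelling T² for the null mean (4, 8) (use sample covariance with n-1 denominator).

Step 1 — sample mean vector:
  mean(U) = (2 + 9 + 8 + 8 + 8) / 5 = 35/5 = 7
  mean(V) = (3 + 5 + 4 + 1 + 9) / 5 = 22/5 = 4.4
  x̄ = (7, 4.4),  deviation x̄ - mu_0 = (7, 4.4) - (4, 8) = (3, -3.6).

Step 2 — sample covariance matrix, S[i,j] = (1/(n-1)) · Σ_k (x_{k,i} - mean_i) · (x_{k,j} - mean_j), divisor n-1 = 4:
  S[U,U] = ((-5)·(-5) + (2)·(2) + (1)·(1) + (1)·(1) + (1)·(1)) / 4 = 32/4 = 8
  S[U,V] = ((-5)·(-1.4) + (2)·(0.6) + (1)·(-0.4) + (1)·(-3.4) + (1)·(4.6)) / 4 = 9/4 = 2.25
  S[V,V] = ((-1.4)·(-1.4) + (0.6)·(0.6) + (-0.4)·(-0.4) + (-3.4)·(-3.4) + (4.6)·(4.6)) / 4 = 35.2/4 = 8.8
  S = [[8, 2.25],
 [2.25, 8.8]].

Step 3 — invert S. det(S) = 8·8.8 - (2.25)² = 65.3375.
  S^{-1} = (1/det) · [[d, -b], [-b, a]] = [[0.1347, -0.0344],
 [-0.0344, 0.1224]].

Step 4 — quadratic form (x̄ - mu_0)^T · S^{-1} · (x̄ - mu_0):
  S^{-1} · (x̄ - mu_0) = (0.528, -0.5441),
  (x̄ - mu_0)^T · [...] = (3)·(0.528) + (-3.6)·(-0.5441) = 3.5428.

Step 5 — scale by n: T² = 5 · 3.5428 = 17.7142.

T² ≈ 17.7142


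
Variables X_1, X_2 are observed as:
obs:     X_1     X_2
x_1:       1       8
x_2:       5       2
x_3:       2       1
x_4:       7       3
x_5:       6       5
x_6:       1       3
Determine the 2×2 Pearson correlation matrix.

Step 1 — column means:
  mean(X_1) = (1 + 5 + 2 + 7 + 6 + 1) / 6 = 22/6 = 3.6667
  mean(X_2) = (8 + 2 + 1 + 3 + 5 + 3) / 6 = 22/6 = 3.6667

Step 2 — sample variances and covariances s[i,j] = (1/(n-1)) · Σ_k (x_{k,i} - mean_i) · (x_{k,j} - mean_j), with n-1 = 5:
  s[X_1,X_1] = ((-2.6667)·(-2.6667) + (1.3333)·(1.3333) + (-1.6667)·(-1.6667) + (3.3333)·(3.3333) + (2.3333)·(2.3333) + (-2.6667)·(-2.6667)) / 5 = 35.3333/5 = 7.0667
  s[X_1,X_2] = ((-2.6667)·(4.3333) + (1.3333)·(-1.6667) + (-1.6667)·(-2.6667) + (3.3333)·(-0.6667) + (2.3333)·(1.3333) + (-2.6667)·(-0.6667)) / 5 = -6.6667/5 = -1.3333
  s[X_2,X_2] = ((4.3333)·(4.3333) + (-1.6667)·(-1.6667) + (-2.6667)·(-2.6667) + (-0.6667)·(-0.6667) + (1.3333)·(1.3333) + (-0.6667)·(-0.6667)) / 5 = 31.3333/5 = 6.2667
  Sample standard deviations s_i = √(s[i,i]):
  s(X_1) = √(7.0667) = 2.6583
  s(X_2) = √(6.2667) = 2.5033

Step 3 — r_{ij} = s_{ij} / (s_i · s_j):
  r[X_1,X_1] = 1 (diagonal).
  r[X_1,X_2] = -1.3333 / (2.6583 · 2.5033) = -1.3333 / 6.6547 = -0.2004
  r[X_2,X_2] = 1 (diagonal).

R is symmetric with unit diagonal. Assembling:

R = [[1, -0.2004],
 [-0.2004, 1]]


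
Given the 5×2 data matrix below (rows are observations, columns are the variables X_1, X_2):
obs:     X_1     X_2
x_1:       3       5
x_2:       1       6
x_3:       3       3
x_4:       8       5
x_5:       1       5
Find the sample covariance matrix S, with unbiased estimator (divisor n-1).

Step 1 — column means:
  mean(X_1) = (3 + 1 + 3 + 8 + 1) / 5 = 16/5 = 3.2
  mean(X_2) = (5 + 6 + 3 + 5 + 5) / 5 = 24/5 = 4.8

Step 2 — sample covariance S[i,j] = (1/(n-1)) · Σ_k (x_{k,i} - mean_i) · (x_{k,j} - mean_j), with n-1 = 4.
  S[X_1,X_1] = ((-0.2)·(-0.2) + (-2.2)·(-2.2) + (-0.2)·(-0.2) + (4.8)·(4.8) + (-2.2)·(-2.2)) / 4 = 32.8/4 = 8.2
  S[X_1,X_2] = ((-0.2)·(0.2) + (-2.2)·(1.2) + (-0.2)·(-1.8) + (4.8)·(0.2) + (-2.2)·(0.2)) / 4 = -1.8/4 = -0.45
  S[X_2,X_2] = ((0.2)·(0.2) + (1.2)·(1.2) + (-1.8)·(-1.8) + (0.2)·(0.2) + (0.2)·(0.2)) / 4 = 4.8/4 = 1.2

S is symmetric (S[j,i] = S[i,j]). Assembling:

S = [[8.2, -0.45],
 [-0.45, 1.2]]


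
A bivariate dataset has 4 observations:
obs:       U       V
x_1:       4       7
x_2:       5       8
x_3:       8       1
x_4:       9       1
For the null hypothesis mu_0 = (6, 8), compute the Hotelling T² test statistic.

Step 1 — sample mean vector:
  mean(U) = (4 + 5 + 8 + 9) / 4 = 26/4 = 6.5
  mean(V) = (7 + 8 + 1 + 1) / 4 = 17/4 = 4.25
  x̄ = (6.5, 4.25),  deviation x̄ - mu_0 = (6.5, 4.25) - (6, 8) = (0.5, -3.75).

Step 2 — sample covariance matrix, S[i,j] = (1/(n-1)) · Σ_k (x_{k,i} - mean_i) · (x_{k,j} - mean_j), divisor n-1 = 3:
  S[U,U] = ((-2.5)·(-2.5) + (-1.5)·(-1.5) + (1.5)·(1.5) + (2.5)·(2.5)) / 3 = 17/3 = 5.6667
  S[U,V] = ((-2.5)·(2.75) + (-1.5)·(3.75) + (1.5)·(-3.25) + (2.5)·(-3.25)) / 3 = -25.5/3 = -8.5
  S[V,V] = ((2.75)·(2.75) + (3.75)·(3.75) + (-3.25)·(-3.25) + (-3.25)·(-3.25)) / 3 = 42.75/3 = 14.25
  S = [[5.6667, -8.5],
 [-8.5, 14.25]].

Step 3 — invert S. det(S) = 5.6667·14.25 - (-8.5)² = 8.5.
  S^{-1} = (1/det) · [[d, -b], [-b, a]] = [[1.6765, 1],
 [1, 0.6667]].

Step 4 — quadratic form (x̄ - mu_0)^T · S^{-1} · (x̄ - mu_0):
  S^{-1} · (x̄ - mu_0) = (-2.9118, -2),
  (x̄ - mu_0)^T · [...] = (0.5)·(-2.9118) + (-3.75)·(-2) = 6.0441.

Step 5 — scale by n: T² = 4 · 6.0441 = 24.1765.

T² ≈ 24.1765


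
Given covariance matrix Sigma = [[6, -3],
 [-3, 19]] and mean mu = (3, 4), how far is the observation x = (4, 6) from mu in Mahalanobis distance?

Step 1 — centre the observation: (x - mu) = (1, 2).

Step 2 — invert Sigma. det(Sigma) = 6·19 - (-3)² = 105.
  Sigma^{-1} = (1/det) · [[d, -b], [-b, a]] = [[0.181, 0.0286],
 [0.0286, 0.0571]].

Step 3 — form the quadratic (x - mu)^T · Sigma^{-1} · (x - mu):
  Sigma^{-1} · (x - mu) = (0.2381, 0.1429).
  (x - mu)^T · [Sigma^{-1} · (x - mu)] = (1)·(0.2381) + (2)·(0.1429) = 0.5238.

Step 4 — take square root: d = √(0.5238) ≈ 0.7237.

d(x, mu) = √(0.5238) ≈ 0.7237


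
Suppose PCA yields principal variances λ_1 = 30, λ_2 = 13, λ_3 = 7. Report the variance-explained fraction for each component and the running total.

Step 1 — total variance = trace(Sigma) = Σ λ_i = 30 + 13 + 7 = 50.

Step 2 — fraction explained by component i = λ_i / Σ λ:
  PC1: 30/50 = 0.6
  PC2: 13/50 = 0.26
  PC3: 7/50 = 0.14

Step 3 — cumulative fraction after k components = (λ_1 + ... + λ_k) / Σ λ:
  k = 1: 30/50 = 0.6
  k = 2: (30 + 13)/50 = 43/50 = 0.86
  k = 3: (30 + 13 + 7)/50 = 50/50 = 1

Summary (fraction, with percent):

explained: PC1 0.6 (60%), PC2 0.26 (26%), PC3 0.14 (14%);  cumulative: 0.6, 0.86, 1


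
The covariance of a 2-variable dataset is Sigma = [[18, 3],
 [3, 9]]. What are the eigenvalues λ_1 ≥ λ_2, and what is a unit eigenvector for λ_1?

Step 1 — characteristic polynomial of 2×2 Sigma:
  det(Sigma - λI) = λ² - trace · λ + det = 0.
  trace = 18 + 9 = 27, det = 18·9 - (3)² = 153.
Step 2 — discriminant:
  Δ = trace² - 4·det = 729 - 612 = 117.
Step 3 — eigenvalues:
  λ = (trace ± √Δ)/2 = (27 ± 10.8167)/2,
  λ_1 = 18.9083,  λ_2 = 8.0917.

Step 4 — unit eigenvector for λ_1: solve (Sigma - λ_1 I)v = 0. First row:
  (18 - 18.9083)·v_x + (3)·v_y = 0, i.e. (-0.9083)·v_x + (3)·v_y = 0,
  so v ∝ (b, λ_1 - a) = (3, 0.9083) = u.
  ||u|| = √((3)² + (0.9083)²) = √(9.8251) ≈ 3.1345,
  v_1 = u/||u|| ≈ (0.9571, 0.2898) (||v_1|| = 1).

λ_1 = 18.9083,  λ_2 = 8.0917;  v_1 ≈ (0.9571, 0.2898)


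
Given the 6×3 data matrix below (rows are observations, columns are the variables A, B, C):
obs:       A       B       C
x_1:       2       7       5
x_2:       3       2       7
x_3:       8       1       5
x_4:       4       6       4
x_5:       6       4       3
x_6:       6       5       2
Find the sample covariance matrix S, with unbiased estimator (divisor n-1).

Step 1 — column means:
  mean(A) = (2 + 3 + 8 + 4 + 6 + 6) / 6 = 29/6 = 4.8333
  mean(B) = (7 + 2 + 1 + 6 + 4 + 5) / 6 = 25/6 = 4.1667
  mean(C) = (5 + 7 + 5 + 4 + 3 + 2) / 6 = 26/6 = 4.3333

Step 2 — sample covariance S[i,j] = (1/(n-1)) · Σ_k (x_{k,i} - mean_i) · (x_{k,j} - mean_j), with n-1 = 5.
  S[A,A] = ((-2.8333)·(-2.8333) + (-1.8333)·(-1.8333) + (3.1667)·(3.1667) + (-0.8333)·(-0.8333) + (1.1667)·(1.1667) + (1.1667)·(1.1667)) / 5 = 24.8333/5 = 4.9667
  S[A,B] = ((-2.8333)·(2.8333) + (-1.8333)·(-2.1667) + (3.1667)·(-3.1667) + (-0.8333)·(1.8333) + (1.1667)·(-0.1667) + (1.1667)·(0.8333)) / 5 = -14.8333/5 = -2.9667
  S[A,C] = ((-2.8333)·(0.6667) + (-1.8333)·(2.6667) + (3.1667)·(0.6667) + (-0.8333)·(-0.3333) + (1.1667)·(-1.3333) + (1.1667)·(-2.3333)) / 5 = -8.6667/5 = -1.7333
  S[B,B] = ((2.8333)·(2.8333) + (-2.1667)·(-2.1667) + (-3.1667)·(-3.1667) + (1.8333)·(1.8333) + (-0.1667)·(-0.1667) + (0.8333)·(0.8333)) / 5 = 26.8333/5 = 5.3667
  S[B,C] = ((2.8333)·(0.6667) + (-2.1667)·(2.6667) + (-3.1667)·(0.6667) + (1.8333)·(-0.3333) + (-0.1667)·(-1.3333) + (0.8333)·(-2.3333)) / 5 = -8.3333/5 = -1.6667
  S[C,C] = ((0.6667)·(0.6667) + (2.6667)·(2.6667) + (0.6667)·(0.6667) + (-0.3333)·(-0.3333) + (-1.3333)·(-1.3333) + (-2.3333)·(-2.3333)) / 5 = 15.3333/5 = 3.0667

S is symmetric (S[j,i] = S[i,j]). Assembling:

S = [[4.9667, -2.9667, -1.7333],
 [-2.9667, 5.3667, -1.6667],
 [-1.7333, -1.6667, 3.0667]]


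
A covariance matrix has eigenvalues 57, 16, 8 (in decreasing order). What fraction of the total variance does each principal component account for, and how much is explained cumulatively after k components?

Step 1 — total variance = trace(Sigma) = Σ λ_i = 57 + 16 + 8 = 81.

Step 2 — fraction explained by component i = λ_i / Σ λ:
  PC1: 57/81 = 0.7037
  PC2: 16/81 = 0.1975
  PC3: 8/81 = 0.0988

Step 3 — cumulative fraction after k components = (λ_1 + ... + λ_k) / Σ λ:
  k = 1: 57/81 = 0.7037
  k = 2: (57 + 16)/81 = 73/81 = 0.9012
  k = 3: (57 + 16 + 8)/81 = 81/81 = 1

Summary (fraction, with percent):

explained: PC1 0.7037 (70.37%), PC2 0.1975 (19.75%), PC3 0.0988 (9.88%);  cumulative: 0.7037, 0.9012, 1


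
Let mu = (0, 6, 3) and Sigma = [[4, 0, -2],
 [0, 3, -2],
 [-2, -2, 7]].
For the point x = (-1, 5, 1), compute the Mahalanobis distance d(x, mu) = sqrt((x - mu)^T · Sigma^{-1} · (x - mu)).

Step 1 — centre the observation: (x - mu) = (-1, -1, -2).

Step 2 — invert Sigma (cofactor / det for 3×3, or solve directly):
  Sigma^{-1} = [[0.3036, 0.0714, 0.1071],
 [0.0714, 0.4286, 0.1429],
 [0.1071, 0.1429, 0.2143]].

Step 3 — form the quadratic (x - mu)^T · Sigma^{-1} · (x - mu):
  Sigma^{-1} · (x - mu) = (-0.5893, -0.7857, -0.6786).
  (x - mu)^T · [Sigma^{-1} · (x - mu)] = (-1)·(-0.5893) + (-1)·(-0.7857) + (-2)·(-0.6786) = 2.7321.

Step 4 — take square root: d = √(2.7321) ≈ 1.6529.

d(x, mu) = √(2.7321) ≈ 1.6529


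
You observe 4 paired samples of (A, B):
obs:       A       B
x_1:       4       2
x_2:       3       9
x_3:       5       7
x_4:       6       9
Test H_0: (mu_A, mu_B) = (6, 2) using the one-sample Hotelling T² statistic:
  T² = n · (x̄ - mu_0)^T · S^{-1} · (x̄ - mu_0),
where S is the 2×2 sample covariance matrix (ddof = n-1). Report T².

Step 1 — sample mean vector:
  mean(A) = (4 + 3 + 5 + 6) / 4 = 18/4 = 4.5
  mean(B) = (2 + 9 + 7 + 9) / 4 = 27/4 = 6.75
  x̄ = (4.5, 6.75),  deviation x̄ - mu_0 = (4.5, 6.75) - (6, 2) = (-1.5, 4.75).

Step 2 — sample covariance matrix, S[i,j] = (1/(n-1)) · Σ_k (x_{k,i} - mean_i) · (x_{k,j} - mean_j), divisor n-1 = 3:
  S[A,A] = ((-0.5)·(-0.5) + (-1.5)·(-1.5) + (0.5)·(0.5) + (1.5)·(1.5)) / 3 = 5/3 = 1.6667
  S[A,B] = ((-0.5)·(-4.75) + (-1.5)·(2.25) + (0.5)·(0.25) + (1.5)·(2.25)) / 3 = 2.5/3 = 0.8333
  S[B,B] = ((-4.75)·(-4.75) + (2.25)·(2.25) + (0.25)·(0.25) + (2.25)·(2.25)) / 3 = 32.75/3 = 10.9167
  S = [[1.6667, 0.8333],
 [0.8333, 10.9167]].

Step 3 — invert S. det(S) = 1.6667·10.9167 - (0.8333)² = 17.5.
  S^{-1} = (1/det) · [[d, -b], [-b, a]] = [[0.6238, -0.0476],
 [-0.0476, 0.0952]].

Step 4 — quadratic form (x̄ - mu_0)^T · S^{-1} · (x̄ - mu_0):
  S^{-1} · (x̄ - mu_0) = (-1.1619, 0.5238),
  (x̄ - mu_0)^T · [...] = (-1.5)·(-1.1619) + (4.75)·(0.5238) = 4.231.

Step 5 — scale by n: T² = 4 · 4.231 = 16.9238.

T² ≈ 16.9238


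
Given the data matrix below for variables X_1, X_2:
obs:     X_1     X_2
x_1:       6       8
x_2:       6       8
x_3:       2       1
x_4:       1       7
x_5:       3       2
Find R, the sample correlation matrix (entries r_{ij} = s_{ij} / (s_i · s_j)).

Step 1 — column means:
  mean(X_1) = (6 + 6 + 2 + 1 + 3) / 5 = 18/5 = 3.6
  mean(X_2) = (8 + 8 + 1 + 7 + 2) / 5 = 26/5 = 5.2

Step 2 — sample variances and covariances s[i,j] = (1/(n-1)) · Σ_k (x_{k,i} - mean_i) · (x_{k,j} - mean_j), with n-1 = 4:
  s[X_1,X_1] = ((2.4)·(2.4) + (2.4)·(2.4) + (-1.6)·(-1.6) + (-2.6)·(-2.6) + (-0.6)·(-0.6)) / 4 = 21.2/4 = 5.3
  s[X_1,X_2] = ((2.4)·(2.8) + (2.4)·(2.8) + (-1.6)·(-4.2) + (-2.6)·(1.8) + (-0.6)·(-3.2)) / 4 = 17.4/4 = 4.35
  s[X_2,X_2] = ((2.8)·(2.8) + (2.8)·(2.8) + (-4.2)·(-4.2) + (1.8)·(1.8) + (-3.2)·(-3.2)) / 4 = 46.8/4 = 11.7
  Sample standard deviations s_i = √(s[i,i]):
  s(X_1) = √(5.3) = 2.3022
  s(X_2) = √(11.7) = 3.4205

Step 3 — r_{ij} = s_{ij} / (s_i · s_j):
  r[X_1,X_1] = 1 (diagonal).
  r[X_1,X_2] = 4.35 / (2.3022 · 3.4205) = 4.35 / 7.8746 = 0.5524
  r[X_2,X_2] = 1 (diagonal).

R is symmetric with unit diagonal. Assembling:

R = [[1, 0.5524],
 [0.5524, 1]]


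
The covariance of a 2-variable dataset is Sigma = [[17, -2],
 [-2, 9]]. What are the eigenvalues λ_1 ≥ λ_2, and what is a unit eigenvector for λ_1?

Step 1 — characteristic polynomial of 2×2 Sigma:
  det(Sigma - λI) = λ² - trace · λ + det = 0.
  trace = 17 + 9 = 26, det = 17·9 - (-2)² = 149.
Step 2 — discriminant:
  Δ = trace² - 4·det = 676 - 596 = 80.
Step 3 — eigenvalues:
  λ = (trace ± √Δ)/2 = (26 ± 8.9443)/2,
  λ_1 = 17.4721,  λ_2 = 8.5279.

Step 4 — unit eigenvector for λ_1: solve (Sigma - λ_1 I)v = 0. First row:
  (17 - 17.4721)·v_x + (-2)·v_y = 0, i.e. (-0.4721)·v_x + (-2)·v_y = 0,
  so v ∝ (b, λ_1 - a) = (-2, 0.4721); multiply by -1 so the first entry is positive: u = (2, -0.4721).
  ||u|| = √((2)² + (-0.4721)²) = √(4.2229) ≈ 2.055,
  v_1 = u/||u|| ≈ (0.9732, -0.2298) (||v_1|| = 1).

λ_1 = 17.4721,  λ_2 = 8.5279;  v_1 ≈ (0.9732, -0.2298)


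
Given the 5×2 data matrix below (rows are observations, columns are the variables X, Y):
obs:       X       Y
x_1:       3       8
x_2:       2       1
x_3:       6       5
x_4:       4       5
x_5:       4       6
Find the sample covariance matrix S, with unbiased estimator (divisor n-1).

Step 1 — column means:
  mean(X) = (3 + 2 + 6 + 4 + 4) / 5 = 19/5 = 3.8
  mean(Y) = (8 + 1 + 5 + 5 + 6) / 5 = 25/5 = 5

Step 2 — sample covariance S[i,j] = (1/(n-1)) · Σ_k (x_{k,i} - mean_i) · (x_{k,j} - mean_j), with n-1 = 4.
  S[X,X] = ((-0.8)·(-0.8) + (-1.8)·(-1.8) + (2.2)·(2.2) + (0.2)·(0.2) + (0.2)·(0.2)) / 4 = 8.8/4 = 2.2
  S[X,Y] = ((-0.8)·(3) + (-1.8)·(-4) + (2.2)·(0) + (0.2)·(0) + (0.2)·(1)) / 4 = 5/4 = 1.25
  S[Y,Y] = ((3)·(3) + (-4)·(-4) + (0)·(0) + (0)·(0) + (1)·(1)) / 4 = 26/4 = 6.5

S is symmetric (S[j,i] = S[i,j]). Assembling:

S = [[2.2, 1.25],
 [1.25, 6.5]]


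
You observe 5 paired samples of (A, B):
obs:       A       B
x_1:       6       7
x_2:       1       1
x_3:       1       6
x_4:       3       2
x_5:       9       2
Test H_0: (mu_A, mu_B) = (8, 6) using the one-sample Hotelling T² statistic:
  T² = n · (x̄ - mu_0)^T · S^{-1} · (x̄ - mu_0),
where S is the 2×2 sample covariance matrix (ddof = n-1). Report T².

Step 1 — sample mean vector:
  mean(A) = (6 + 1 + 1 + 3 + 9) / 5 = 20/5 = 4
  mean(B) = (7 + 1 + 6 + 2 + 2) / 5 = 18/5 = 3.6
  x̄ = (4, 3.6),  deviation x̄ - mu_0 = (4, 3.6) - (8, 6) = (-4, -2.4).

Step 2 — sample covariance matrix, S[i,j] = (1/(n-1)) · Σ_k (x_{k,i} - mean_i) · (x_{k,j} - mean_j), divisor n-1 = 4:
  S[A,A] = ((2)·(2) + (-3)·(-3) + (-3)·(-3) + (-1)·(-1) + (5)·(5)) / 4 = 48/4 = 12
  S[A,B] = ((2)·(3.4) + (-3)·(-2.6) + (-3)·(2.4) + (-1)·(-1.6) + (5)·(-1.6)) / 4 = 1/4 = 0.25
  S[B,B] = ((3.4)·(3.4) + (-2.6)·(-2.6) + (2.4)·(2.4) + (-1.6)·(-1.6) + (-1.6)·(-1.6)) / 4 = 29.2/4 = 7.3
  S = [[12, 0.25],
 [0.25, 7.3]].

Step 3 — invert S. det(S) = 12·7.3 - (0.25)² = 87.5375.
  S^{-1} = (1/det) · [[d, -b], [-b, a]] = [[0.0834, -0.0029],
 [-0.0029, 0.1371]].

Step 4 — quadratic form (x̄ - mu_0)^T · S^{-1} · (x̄ - mu_0):
  S^{-1} · (x̄ - mu_0) = (-0.3267, -0.3176),
  (x̄ - mu_0)^T · [...] = (-4)·(-0.3267) + (-2.4)·(-0.3176) = 2.0691.

Step 5 — scale by n: T² = 5 · 2.0691 = 10.3453.

T² ≈ 10.3453


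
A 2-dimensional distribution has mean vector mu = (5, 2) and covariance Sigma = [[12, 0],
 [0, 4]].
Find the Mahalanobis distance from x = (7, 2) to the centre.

Step 1 — centre the observation: (x - mu) = (2, 0).

Step 2 — invert Sigma. det(Sigma) = 12·4 - (0)² = 48.
  Sigma^{-1} = (1/det) · [[d, -b], [-b, a]] = [[0.0833, 0],
 [0, 0.25]].

Step 3 — form the quadratic (x - mu)^T · Sigma^{-1} · (x - mu):
  Sigma^{-1} · (x - mu) = (0.1667, 0).
  (x - mu)^T · [Sigma^{-1} · (x - mu)] = (2)·(0.1667) + (0)·(0) = 0.3333.

Step 4 — take square root: d = √(0.3333) ≈ 0.5774.

d(x, mu) = √(0.3333) ≈ 0.5774


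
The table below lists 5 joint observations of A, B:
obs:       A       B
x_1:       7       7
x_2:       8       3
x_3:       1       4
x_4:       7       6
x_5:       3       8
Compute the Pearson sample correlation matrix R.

Step 1 — column means:
  mean(A) = (7 + 8 + 1 + 7 + 3) / 5 = 26/5 = 5.2
  mean(B) = (7 + 3 + 4 + 6 + 8) / 5 = 28/5 = 5.6

Step 2 — sample variances and covariances s[i,j] = (1/(n-1)) · Σ_k (x_{k,i} - mean_i) · (x_{k,j} - mean_j), with n-1 = 4:
  s[A,A] = ((1.8)·(1.8) + (2.8)·(2.8) + (-4.2)·(-4.2) + (1.8)·(1.8) + (-2.2)·(-2.2)) / 4 = 36.8/4 = 9.2
  s[A,B] = ((1.8)·(1.4) + (2.8)·(-2.6) + (-4.2)·(-1.6) + (1.8)·(0.4) + (-2.2)·(2.4)) / 4 = -2.6/4 = -0.65
  s[B,B] = ((1.4)·(1.4) + (-2.6)·(-2.6) + (-1.6)·(-1.6) + (0.4)·(0.4) + (2.4)·(2.4)) / 4 = 17.2/4 = 4.3
  Sample standard deviations s_i = √(s[i,i]):
  s(A) = √(9.2) = 3.0332
  s(B) = √(4.3) = 2.0736

Step 3 — r_{ij} = s_{ij} / (s_i · s_j):
  r[A,A] = 1 (diagonal).
  r[A,B] = -0.65 / (3.0332 · 2.0736) = -0.65 / 6.2897 = -0.1033
  r[B,B] = 1 (diagonal).

R is symmetric with unit diagonal. Assembling:

R = [[1, -0.1033],
 [-0.1033, 1]]


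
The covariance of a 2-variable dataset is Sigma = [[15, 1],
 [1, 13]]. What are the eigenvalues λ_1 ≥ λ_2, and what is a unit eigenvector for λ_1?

Step 1 — characteristic polynomial of 2×2 Sigma:
  det(Sigma - λI) = λ² - trace · λ + det = 0.
  trace = 15 + 13 = 28, det = 15·13 - (1)² = 194.
Step 2 — discriminant:
  Δ = trace² - 4·det = 784 - 776 = 8.
Step 3 — eigenvalues:
  λ = (trace ± √Δ)/2 = (28 ± 2.8284)/2,
  λ_1 = 15.4142,  λ_2 = 12.5858.

Step 4 — unit eigenvector for λ_1: solve (Sigma - λ_1 I)v = 0. First row:
  (15 - 15.4142)·v_x + (1)·v_y = 0, i.e. (-0.4142)·v_x + (1)·v_y = 0,
  so v ∝ (b, λ_1 - a) = (1, 0.4142) = u.
  ||u|| = √((1)² + (0.4142)²) = √(1.1716) ≈ 1.0824,
  v_1 = u/||u|| ≈ (0.9239, 0.3827) (||v_1|| = 1).

λ_1 = 15.4142,  λ_2 = 12.5858;  v_1 ≈ (0.9239, 0.3827)


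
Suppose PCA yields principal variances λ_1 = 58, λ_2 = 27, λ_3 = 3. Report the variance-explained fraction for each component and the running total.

Step 1 — total variance = trace(Sigma) = Σ λ_i = 58 + 27 + 3 = 88.

Step 2 — fraction explained by component i = λ_i / Σ λ:
  PC1: 58/88 = 0.6591
  PC2: 27/88 = 0.3068
  PC3: 3/88 = 0.0341

Step 3 — cumulative fraction after k components = (λ_1 + ... + λ_k) / Σ λ:
  k = 1: 58/88 = 0.6591
  k = 2: (58 + 27)/88 = 85/88 = 0.9659
  k = 3: (58 + 27 + 3)/88 = 88/88 = 1

Summary (fraction, with percent):

explained: PC1 0.6591 (65.91%), PC2 0.3068 (30.68%), PC3 0.0341 (3.41%);  cumulative: 0.6591, 0.9659, 1
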